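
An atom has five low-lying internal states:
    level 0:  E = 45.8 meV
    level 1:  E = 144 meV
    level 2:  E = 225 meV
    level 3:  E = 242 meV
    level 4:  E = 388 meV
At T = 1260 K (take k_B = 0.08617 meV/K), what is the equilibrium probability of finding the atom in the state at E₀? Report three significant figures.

0.554

k_BT = 0.08617 × 1260 K = 108.57 meV.
Eᵢ/kT = 0.42185, 1.3263, 2.0724, 2.2290, 3.5737.
Z = Σ e^(−Eᵢ/kT) = e^(−0.42185) + e^(−1.3263) + e^(−2.0724) + e^(−2.2290) + e^(−3.5737) = 0.65583 + 0.26546 + 0.12588 + 0.10764 + 0.028052 = 1.1829.
P₀ = e^(−E₀/kT) / Z = 0.65583/1.1829 = 0.554.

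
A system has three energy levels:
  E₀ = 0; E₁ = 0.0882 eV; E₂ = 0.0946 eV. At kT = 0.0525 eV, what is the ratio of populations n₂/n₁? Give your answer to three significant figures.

0.885

n₂/n₁ = exp[−(E₂−E₁)/kT] = exp(−(0.0064 eV)/(0.0525 eV)) = exp(-0.12190) = 0.885.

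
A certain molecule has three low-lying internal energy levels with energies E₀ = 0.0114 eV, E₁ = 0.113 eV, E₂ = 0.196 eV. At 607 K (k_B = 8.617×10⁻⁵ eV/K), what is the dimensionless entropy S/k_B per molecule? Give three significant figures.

k_BT = 8.617×10⁻⁵ × 607 K = 0.052305 eV.
Eᵢ/kT = 0.21795, 2.1604, 3.7473.
Z = Σ e^(−Eᵢ/kT) = e^(−0.21795) + e^(−2.1604) + e^(−3.7473) = 0.80417 + 0.11528 + 0.023581 = 0.94303.
⟨E⟩ = Σ EᵢPᵢ = 0.028436 eV.
S/k_B = ln Z + ⟨E⟩/kT = ln(0.94303) + 0.028436/0.052305 = -0.058657 + 0.54366 = 0.485.

0.485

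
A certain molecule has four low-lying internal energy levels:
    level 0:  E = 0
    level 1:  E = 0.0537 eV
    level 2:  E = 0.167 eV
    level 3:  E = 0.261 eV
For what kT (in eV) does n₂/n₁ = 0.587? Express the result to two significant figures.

0.21 eV

n₂/n₁ = exp[−(E₂−E₁)/kT] = 0.587.
⇒ (E₂−E₁)/kT = ln(1/0.587) = ln(1.704) = 0.5330.
kT = 0.1133 eV / 0.5330 = 0.21 eV.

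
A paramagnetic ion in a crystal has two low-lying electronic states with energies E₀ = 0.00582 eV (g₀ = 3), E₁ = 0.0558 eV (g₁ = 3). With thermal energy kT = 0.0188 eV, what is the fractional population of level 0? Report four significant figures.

0.9345

Eᵢ/kT = 0.309574, 2.96809.
Z = Σ gᵢe^(−Eᵢ/kT) = 3·e^(−0.309574) + 3·e^(−2.96809) = 2.20128 + 0.154204 = 2.35548.
P₀ = g₀ e^(−E₀/kT) / Z = 2.20128/2.35548 = 0.9345.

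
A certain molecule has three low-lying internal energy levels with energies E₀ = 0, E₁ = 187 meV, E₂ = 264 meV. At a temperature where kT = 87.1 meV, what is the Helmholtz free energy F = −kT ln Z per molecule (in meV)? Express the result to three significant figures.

-13.3 meV

Eᵢ/kT = 0, 2.1470, 3.0310.
Z = Σ e^(−Eᵢ/kT) = e^(−0) + e^(−2.1470) + e^(−3.0310) = 1.0000 + 0.11683 + 0.048267 = 1.1651.
F = −kT ln Z = −87.1 × ln(1.1651) = −87.1 × 0.15281 = -13.3 meV.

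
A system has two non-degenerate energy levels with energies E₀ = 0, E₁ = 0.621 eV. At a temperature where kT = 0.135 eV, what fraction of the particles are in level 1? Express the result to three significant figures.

0.00995

Eᵢ/kT = 0, 4.6000.
Z = Σ e^(−Eᵢ/kT) = e^(−0) + e^(−4.6000) = 1.0000 + 0.010052 = 1.0101.
P₁ = e^(−E₁/kT) / Z = 0.010052/1.0101 = 0.00995.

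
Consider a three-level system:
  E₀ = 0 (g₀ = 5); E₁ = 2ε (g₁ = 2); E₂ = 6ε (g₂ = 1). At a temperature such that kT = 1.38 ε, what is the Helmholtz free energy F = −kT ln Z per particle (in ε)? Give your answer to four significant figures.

-2.348 ε

Eᵢ/kT = 0, 1.44928, 4.34783.
Z = Σ gᵢe^(−Eᵢ/kT) = 5·e^(−0) + 2·e^(−1.44928) + 1·e^(−4.34783) = 5.00000 + 0.469478 + 0.0129349 = 5.48241.
F = −kT ln Z = −1.38 × ln(5.48241) = −1.38 × 1.70154 = -2.348 ε.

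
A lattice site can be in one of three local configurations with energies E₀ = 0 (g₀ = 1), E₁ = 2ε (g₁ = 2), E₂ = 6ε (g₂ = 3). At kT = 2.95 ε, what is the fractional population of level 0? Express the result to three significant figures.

Eᵢ/kT = 0, 0.67797, 2.0339.
Z = Σ gᵢe^(−Eᵢ/kT) = 1·e^(−0) + 2·e^(−0.67797) + 3·e^(−2.0339) = 1.0000 + 1.0153 + 0.39247 = 2.4078.
P₀ = g₀ e^(−E₀/kT) / Z = 1.0000/2.4078 = 0.415.

0.415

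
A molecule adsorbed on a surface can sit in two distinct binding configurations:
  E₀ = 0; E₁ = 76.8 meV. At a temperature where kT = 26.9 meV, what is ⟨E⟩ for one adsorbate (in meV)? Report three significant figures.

4.18 meV

Eᵢ/kT = 0, 2.8550.
Z = Σ e^(−Eᵢ/kT) = e^(−0) + e^(−2.8550) = 1.0000 + 0.057556 = 1.0576.
⟨E⟩ = Σ Eᵢ e^(−Eᵢ/kT) / Z = (0·1.0000 + 76.8·0.057556) / 1.0576 = 4.18 meV.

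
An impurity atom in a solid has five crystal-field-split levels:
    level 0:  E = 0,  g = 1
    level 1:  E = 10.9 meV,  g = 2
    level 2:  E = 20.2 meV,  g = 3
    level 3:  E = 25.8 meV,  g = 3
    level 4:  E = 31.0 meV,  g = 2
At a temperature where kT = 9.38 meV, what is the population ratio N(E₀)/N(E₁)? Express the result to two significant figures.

n₀/n₁ = (g₀/g₁) exp[−(E₀−E₁)/kT] = (1/2) × exp(−(-10.9 meV)/(9.38 meV)) = (1/2) × exp(1.162) = 1.6.

1.6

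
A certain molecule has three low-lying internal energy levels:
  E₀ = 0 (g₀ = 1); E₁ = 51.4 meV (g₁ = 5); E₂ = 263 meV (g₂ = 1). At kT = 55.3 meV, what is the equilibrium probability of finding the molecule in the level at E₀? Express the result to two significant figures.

0.34

Eᵢ/kT = 0, 0.9295, 4.756.
Z = Σ gᵢe^(−Eᵢ/kT) = 1·e^(−0) + 5·e^(−0.9295) + 1·e^(−4.756) = 1.000 + 1.974 + 0.008600 = 2.983.
P₀ = g₀ e^(−E₀/kT) / Z = 1.000/2.983 = 0.34.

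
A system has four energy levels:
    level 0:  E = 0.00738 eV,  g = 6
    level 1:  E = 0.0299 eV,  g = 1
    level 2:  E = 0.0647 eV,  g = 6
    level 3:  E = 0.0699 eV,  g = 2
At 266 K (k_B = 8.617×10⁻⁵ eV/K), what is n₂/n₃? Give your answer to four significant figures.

k_BT = 8.617×10⁻⁵ × 266 K = 0.0229212 eV.
n₂/n₃ = (g₂/g₃) exp[−(E₂−E₃)/kT] = (6/2) × exp(−(-0.0052 eV)/(0.0229212 eV)) = (6/2) × exp(0.226864) = 3.764.

3.764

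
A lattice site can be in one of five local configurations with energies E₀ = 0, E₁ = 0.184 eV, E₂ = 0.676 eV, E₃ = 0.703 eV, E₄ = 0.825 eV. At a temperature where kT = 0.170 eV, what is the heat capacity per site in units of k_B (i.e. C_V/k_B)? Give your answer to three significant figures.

Eᵢ/kT = 0, 1.0824, 3.9765, 4.1353, 4.8529.
Z = Σ e^(−Eᵢ/kT) = e^(−0) + e^(−1.0824) + e^(−3.9765) + e^(−4.1353) + e^(−4.8529) = 1.0000 + 0.33878 + 0.018751 + 0.015998 + 0.0078057 = 1.3813.
⟨E⟩ = 0.067109 eV, ⟨E²⟩ = 0.024077 eV².
C_V/k_B = (⟨E²⟩ − ⟨E⟩²)/(kT)² = (0.024077 − 0.0045036)/0.028900 = 0.677.

0.677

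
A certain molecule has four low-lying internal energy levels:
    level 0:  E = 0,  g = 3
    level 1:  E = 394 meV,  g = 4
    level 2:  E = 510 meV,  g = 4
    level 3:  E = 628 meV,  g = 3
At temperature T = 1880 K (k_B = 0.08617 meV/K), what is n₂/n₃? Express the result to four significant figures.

2.762

k_BT = 0.08617 × 1880 K = 162.000 meV.
n₂/n₃ = (g₂/g₃) exp[−(E₂−E₃)/kT] = (4/3) × exp(−(-118 meV)/(162.000 meV)) = (4/3) × exp(0.728395) = 2.762.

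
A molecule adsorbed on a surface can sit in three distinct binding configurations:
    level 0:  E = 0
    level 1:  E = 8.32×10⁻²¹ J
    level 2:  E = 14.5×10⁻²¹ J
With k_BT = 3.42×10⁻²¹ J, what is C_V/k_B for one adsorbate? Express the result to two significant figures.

Eᵢ/kT = 0, 2.433, 4.240.
Z = Σ e^(−Eᵢ/kT) = e^(−0) + e^(−2.433) + e^(−4.240) = 1.000 + 0.08777 + 0.01441 = 1.102.
⟨E⟩ = 0.8523, ⟨E²⟩ = 8.263.
C_V/k_B = (⟨E²⟩ − ⟨E⟩²)/(kT)² = (8.263 − 0.7264)/11.70 = 0.64.

0.64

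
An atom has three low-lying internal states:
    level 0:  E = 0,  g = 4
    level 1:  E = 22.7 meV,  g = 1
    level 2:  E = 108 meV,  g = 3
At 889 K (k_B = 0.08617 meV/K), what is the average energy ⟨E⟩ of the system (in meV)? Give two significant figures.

18 meV

k_BT = 0.08617 × 889 K = 76.61 meV.
Eᵢ/kT = 0, 0.2963, 1.410.
Z = Σ gᵢe^(−Eᵢ/kT) = 4·e^(−0) + 1·e^(−0.2963) + 3·e^(−1.410) = 4.000 + 0.7436 + 0.7324 = 5.476.
⟨E⟩ = Σ Eᵢ gᵢe^(−Eᵢ/kT) / Z = (0·4.000 + 22.7·0.7436 + 108·0.7324) / 5.476 = 18 meV.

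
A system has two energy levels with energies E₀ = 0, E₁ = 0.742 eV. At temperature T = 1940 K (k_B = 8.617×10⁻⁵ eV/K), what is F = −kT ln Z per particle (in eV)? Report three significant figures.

-0.00196 eV

k_BT = 8.617×10⁻⁵ × 1940 K = 0.16717 eV.
Eᵢ/kT = 0, 4.4386.
Z = Σ e^(−Eᵢ/kT) = e^(−0) + e^(−4.4386) = 1.0000 + 0.011812 = 1.0118.
F = −kT ln Z = −0.16717 × ln(1.0118) = −0.16717 × 0.011731 = -0.00196 eV.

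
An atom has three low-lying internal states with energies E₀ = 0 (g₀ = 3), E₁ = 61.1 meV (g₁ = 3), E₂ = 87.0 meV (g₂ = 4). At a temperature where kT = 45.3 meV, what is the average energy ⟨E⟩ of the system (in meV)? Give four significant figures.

Eᵢ/kT = 0, 1.34879, 1.92053.
Z = Σ gᵢe^(−Eᵢ/kT) = 3·e^(−0) + 3·e^(−1.34879) + 4·e^(−1.92053) = 3.00000 + 0.778662 + 0.586117 = 4.36478.
⟨E⟩ = Σ Eᵢ gᵢe^(−Eᵢ/kT) / Z = (0·3.00000 + 61.1·0.778662 + 87.0·0.586117) / 4.36478 = 22.58 meV.

22.58 meV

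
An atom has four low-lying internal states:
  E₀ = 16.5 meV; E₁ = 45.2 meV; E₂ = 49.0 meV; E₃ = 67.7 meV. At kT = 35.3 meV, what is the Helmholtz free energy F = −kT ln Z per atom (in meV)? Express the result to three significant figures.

-9.29 meV

Eᵢ/kT = 0.46742, 1.2805, 1.3881, 1.9178.
Z = Σ e^(−Eᵢ/kT) = e^(−0.46742) + e^(−1.2805) + e^(−1.3881) + e^(−1.9178) = 0.62662 + 0.27790 + 0.24955 + 0.14693 = 1.3010.
F = −kT ln Z = −35.3 × ln(1.3010) = −35.3 × 0.26313 = -9.29 meV.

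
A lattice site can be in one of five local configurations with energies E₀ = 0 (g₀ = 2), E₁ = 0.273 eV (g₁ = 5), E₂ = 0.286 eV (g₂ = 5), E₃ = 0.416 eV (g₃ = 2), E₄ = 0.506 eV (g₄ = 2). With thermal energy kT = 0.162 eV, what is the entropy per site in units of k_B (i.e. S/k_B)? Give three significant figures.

2.32

Eᵢ/kT = 0, 1.6852, 1.7654, 2.5679, 3.1235.
Z = Σ gᵢe^(−Eᵢ/kT) = 2·e^(−0) + 5·e^(−1.6852) + 5·e^(−1.7654) + 2·e^(−2.5679) + 2·e^(−3.1235) = 2.0000 + 0.92704 + 0.85559 + 0.15339 + 0.088006 = 4.0240.
⟨E⟩ = Σ EᵢPᵢ = 0.15063 eV.
S/k_B = ln Z + ⟨E⟩/kT = ln(4.0240) + 0.15063/0.162 = 1.3923 + 0.92981 = 2.32.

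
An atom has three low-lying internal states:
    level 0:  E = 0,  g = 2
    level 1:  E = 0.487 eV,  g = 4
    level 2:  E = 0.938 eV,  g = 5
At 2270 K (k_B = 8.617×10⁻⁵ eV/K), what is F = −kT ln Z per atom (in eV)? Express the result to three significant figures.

-0.169 eV

k_BT = 8.617×10⁻⁵ × 2270 K = 0.19561 eV.
Eᵢ/kT = 0, 2.4896, 4.7953.
Z = Σ gᵢe^(−Eᵢ/kT) = 2·e^(−0) + 4·e^(−2.4896) + 5·e^(−4.7953) = 2.0000 + 0.33177 + 0.041343 = 2.3731.
F = −kT ln Z = −0.19561 × ln(2.3731) = −0.19561 × 0.86420 = -0.169 eV.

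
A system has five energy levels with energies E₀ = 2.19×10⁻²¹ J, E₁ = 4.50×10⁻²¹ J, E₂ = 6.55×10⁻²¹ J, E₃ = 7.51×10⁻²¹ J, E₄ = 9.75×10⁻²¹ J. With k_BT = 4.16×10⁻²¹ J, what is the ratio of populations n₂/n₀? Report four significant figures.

0.3506

n₂/n₀ = exp[−(E₂−E₀)/kT] = exp(−(4.36 ×10⁻²¹ J)/(4.16 ×10⁻²¹ J)) = exp(-1.04808) = 0.3506.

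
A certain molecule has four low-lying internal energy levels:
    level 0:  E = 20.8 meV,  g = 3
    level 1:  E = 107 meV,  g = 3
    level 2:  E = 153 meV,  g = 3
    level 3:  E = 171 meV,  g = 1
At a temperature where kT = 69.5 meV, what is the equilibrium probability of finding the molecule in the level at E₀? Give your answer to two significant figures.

0.68

Eᵢ/kT = 0.2993, 1.540, 2.201, 2.460.
Z = Σ gᵢe^(−Eᵢ/kT) = 3·e^(−0.2993) + 3·e^(−1.540) + 3·e^(−2.201) + 1·e^(−2.460) = 2.224 + 0.6431 + 0.3321 + 0.08543 = 3.285.
P₀ = g₀ e^(−E₀/kT) / Z = 2.224/3.285 = 0.68.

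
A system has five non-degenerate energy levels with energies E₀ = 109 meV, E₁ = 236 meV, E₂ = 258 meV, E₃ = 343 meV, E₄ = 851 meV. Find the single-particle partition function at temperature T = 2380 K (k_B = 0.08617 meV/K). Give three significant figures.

k_BT = 0.08617 × 2380 K = 205.08 meV.
Eᵢ/kT = 0.53150, 1.1508, 1.2580, 1.6725, 4.1496.
Z = Σ e^(−Eᵢ/kT) = e^(−0.53150) + e^(−1.1508) + e^(−1.2580) + e^(−1.6725) + e^(−4.1496) = 0.58772 + 0.31638 + 0.28422 + 0.18778 + 0.015771 = 1.3919.

Z = 1.39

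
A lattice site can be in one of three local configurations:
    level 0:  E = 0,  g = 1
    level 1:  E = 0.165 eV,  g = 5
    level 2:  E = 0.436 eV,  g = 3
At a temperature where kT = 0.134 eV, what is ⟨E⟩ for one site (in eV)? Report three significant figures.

0.113 eV

Eᵢ/kT = 0, 1.2313, 3.2537.
Z = Σ gᵢe^(−Eᵢ/kT) = 1·e^(−0) + 5·e^(−1.2313) + 3·e^(−3.2537) = 1.0000 + 1.4596 + 0.11589 = 2.5755.
⟨E⟩ = Σ Eᵢ gᵢe^(−Eᵢ/kT) / Z = (0·1.0000 + 0.165·1.4596 + 0.436·0.11589) / 2.5755 = 0.113 eV.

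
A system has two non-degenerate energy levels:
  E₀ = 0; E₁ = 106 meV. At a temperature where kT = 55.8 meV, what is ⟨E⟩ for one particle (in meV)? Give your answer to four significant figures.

13.80 meV

Eᵢ/kT = 0, 1.89964.
Z = Σ e^(−Eᵢ/kT) = e^(−0) + e^(−1.89964) = 1.00000 + 0.149622 = 1.14962.
⟨E⟩ = Σ Eᵢ e^(−Eᵢ/kT) / Z = (0·1.00000 + 106·0.149622) / 1.14962 = 13.80 meV.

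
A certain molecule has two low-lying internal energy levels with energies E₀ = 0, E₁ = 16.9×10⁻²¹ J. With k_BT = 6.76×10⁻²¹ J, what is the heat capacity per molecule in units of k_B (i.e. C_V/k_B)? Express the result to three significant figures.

0.438

Eᵢ/kT = 0, 2.5000.
Z = Σ e^(−Eᵢ/kT) = e^(−0) + e^(−2.5000) = 1.0000 + 0.082085 = 1.0821.
⟨E⟩ = 1.2820, ⟨E²⟩ = 21.666.
C_V/k_B = (⟨E²⟩ − ⟨E⟩²)/(kT)² = (21.666 − 1.6435)/45.698 = 0.438.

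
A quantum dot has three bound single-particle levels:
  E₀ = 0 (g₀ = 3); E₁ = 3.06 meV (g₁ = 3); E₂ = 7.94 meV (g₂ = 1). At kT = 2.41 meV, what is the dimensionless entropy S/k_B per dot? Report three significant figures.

Eᵢ/kT = 0, 1.2697, 3.2946.
Z = Σ gᵢe^(−Eᵢ/kT) = 3·e^(−0) + 3·e^(−1.2697) + 1·e^(−3.2946) = 3.0000 + 0.84275 + 0.037083 = 3.8798.
⟨E⟩ = Σ EᵢPᵢ = 0.74057 meV.
S/k_B = ln Z + ⟨E⟩/kT = ln(3.8798) + 0.74057/2.41 = 1.3558 + 0.30729 = 1.66.

1.66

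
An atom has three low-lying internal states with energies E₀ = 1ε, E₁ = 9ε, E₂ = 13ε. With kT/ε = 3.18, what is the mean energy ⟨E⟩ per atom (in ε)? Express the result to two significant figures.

1.8 ε

Eᵢ/kT = 0.3145, 2.830, 4.088.
Z = Σ e^(−Eᵢ/kT) = e^(−0.3145) + e^(−2.830) + e^(−4.088) = 0.7302 + 0.05901 + 0.01677 = 0.8060.
⟨E⟩ = Σ Eᵢ e^(−Eᵢ/kT) / Z = (1·0.7302 + 9·0.05901 + 13·0.01677) / 0.8060 = 1.8 ε.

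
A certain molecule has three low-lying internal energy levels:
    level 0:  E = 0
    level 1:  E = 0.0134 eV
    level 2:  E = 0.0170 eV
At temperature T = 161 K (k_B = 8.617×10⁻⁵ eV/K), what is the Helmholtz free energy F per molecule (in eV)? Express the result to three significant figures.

-0.00715 eV

k_BT = 8.617×10⁻⁵ × 161 K = 0.013873 eV.
Eᵢ/kT = 0, 0.96590, 1.2254.
Z = Σ e^(−Eᵢ/kT) = e^(−0) + e^(−0.96590) + e^(−1.2254) = 1.0000 + 0.38064 + 0.29364 = 1.6743.
F = −kT ln Z = −0.013873 × ln(1.6743) = −0.013873 × 0.51540 = -0.00715 eV.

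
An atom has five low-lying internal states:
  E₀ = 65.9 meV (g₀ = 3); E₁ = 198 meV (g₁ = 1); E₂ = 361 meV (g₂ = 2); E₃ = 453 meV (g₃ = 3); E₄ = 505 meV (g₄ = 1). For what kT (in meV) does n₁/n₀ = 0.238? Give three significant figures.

392 meV

n₁/n₀ = (g₁/g₀) exp[−(E₁−E₀)/kT] = 0.238.
⇒ (E₁−E₀)/kT = ln((1/3)/0.238) = ln(1.4006) = 0.33690.
kT = 132.1 meV / 0.33690 = 392 meV.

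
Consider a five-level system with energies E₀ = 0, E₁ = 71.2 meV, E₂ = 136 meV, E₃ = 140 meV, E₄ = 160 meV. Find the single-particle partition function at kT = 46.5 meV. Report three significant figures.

Z = 1.35

Eᵢ/kT = 0, 1.5312, 2.9247, 3.0108, 3.4409.
Z = Σ e^(−Eᵢ/kT) = e^(−0) + e^(−1.5312) + e^(−2.9247) + e^(−3.0108) + e^(−3.4409) = 1.0000 + 0.21628 + 0.053681 + 0.049252 + 0.032036 = 1.3512.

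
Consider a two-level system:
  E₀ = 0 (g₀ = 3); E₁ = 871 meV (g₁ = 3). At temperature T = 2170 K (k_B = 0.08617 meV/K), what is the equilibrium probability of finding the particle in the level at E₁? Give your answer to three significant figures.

k_BT = 0.08617 × 2170 K = 186.99 meV.
Eᵢ/kT = 0, 4.6580.
Z = Σ gᵢe^(−Eᵢ/kT) = 3·e^(−0) + 3·e^(−4.6580) = 3.0000 + 0.028456 = 3.0285.
P₁ = g₁ e^(−E₁/kT) / Z = 0.028456/3.0285 = 0.00940.

0.00940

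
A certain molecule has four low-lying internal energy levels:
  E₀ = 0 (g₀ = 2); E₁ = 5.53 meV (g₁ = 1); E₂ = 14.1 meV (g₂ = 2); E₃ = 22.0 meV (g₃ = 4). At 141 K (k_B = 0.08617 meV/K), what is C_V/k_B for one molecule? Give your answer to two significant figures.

0.48

k_BT = 0.08617 × 141 K = 12.15 meV.
Eᵢ/kT = 0, 0.4551, 1.160, 1.811.
Z = Σ gᵢe^(−Eᵢ/kT) = 2·e^(−0) + 1·e^(−0.4551) + 2·e^(−1.160) + 4·e^(−1.811) = 2.000 + 0.6344 + 0.6270 + 0.6540 = 3.915.
⟨E⟩ = 6.829 meV, ⟨E²⟩ = 117.6 meV².
C_V/k_B = (⟨E²⟩ − ⟨E⟩²)/(kT)² = (117.6 − 46.64)/147.6 = 0.48.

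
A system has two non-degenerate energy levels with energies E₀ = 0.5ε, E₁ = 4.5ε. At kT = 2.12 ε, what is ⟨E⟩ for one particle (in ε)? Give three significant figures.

Eᵢ/kT = 0.23585, 2.1226.
Z = Σ e^(−Eᵢ/kT) = e^(−0.23585) + e^(−2.1226) = 0.78990 + 0.11972 = 0.90962.
⟨E⟩ = Σ Eᵢ e^(−Eᵢ/kT) / Z = (0.5·0.78990 + 4.5·0.11972) / 0.90962 = 1.03 ε.

1.03 ε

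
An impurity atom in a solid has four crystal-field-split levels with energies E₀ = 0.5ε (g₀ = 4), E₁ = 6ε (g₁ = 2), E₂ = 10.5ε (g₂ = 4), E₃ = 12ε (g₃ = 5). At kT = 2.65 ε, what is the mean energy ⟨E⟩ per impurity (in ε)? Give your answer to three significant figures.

1.19 ε

Eᵢ/kT = 0.18868, 2.2642, 3.9623, 4.5283.
Z = Σ gᵢe^(−Eᵢ/kT) = 4·e^(−0.18868) + 2·e^(−2.2642) + 4·e^(−3.9623) + 5·e^(−4.5283) = 3.3122 + 0.20783 + 0.076077 + 0.053995 = 3.6501.
⟨E⟩ = Σ Eᵢ gᵢe^(−Eᵢ/kT) / Z = (0.5·3.3122 + 6·0.20783 + 10.5·0.076077 + 12·0.053995) / 3.6501 = 1.19 ε.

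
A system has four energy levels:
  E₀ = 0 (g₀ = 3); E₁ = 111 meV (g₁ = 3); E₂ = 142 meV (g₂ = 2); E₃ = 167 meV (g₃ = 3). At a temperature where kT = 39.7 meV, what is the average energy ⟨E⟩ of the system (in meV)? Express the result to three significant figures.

10.9 meV

Eᵢ/kT = 0, 2.7960, 3.5768, 4.2065.
Z = Σ gᵢe^(−Eᵢ/kT) = 3·e^(−0) + 3·e^(−2.7960) + 2·e^(−3.5768) + 3·e^(−4.2065) = 3.0000 + 0.18316 + 0.055930 + 0.044695 = 3.2838.
⟨E⟩ = Σ Eᵢ gᵢe^(−Eᵢ/kT) / Z = (0·3.0000 + 111·0.18316 + 142·0.055930 + 167·0.044695) / 3.2838 = 10.9 meV.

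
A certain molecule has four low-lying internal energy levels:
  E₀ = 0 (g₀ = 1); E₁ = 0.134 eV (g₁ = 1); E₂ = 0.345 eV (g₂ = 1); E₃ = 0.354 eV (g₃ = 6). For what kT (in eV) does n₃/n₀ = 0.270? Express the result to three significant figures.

0.114 eV

n₃/n₀ = (g₃/g₀) exp[−(E₃−E₀)/kT] = 0.270.
⇒ (E₃−E₀)/kT = ln((6/1)/0.270) = ln(22.222) = 3.1011.
kT = 0.354 eV / 3.1011 = 0.114 eV.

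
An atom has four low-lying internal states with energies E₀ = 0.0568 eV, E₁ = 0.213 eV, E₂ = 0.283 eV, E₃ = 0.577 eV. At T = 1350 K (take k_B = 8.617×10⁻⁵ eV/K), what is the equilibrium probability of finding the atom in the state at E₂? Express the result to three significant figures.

k_BT = 8.617×10⁻⁵ × 1350 K = 0.11633 eV.
Eᵢ/kT = 0.48827, 1.8310, 2.4327, 4.9600.
Z = Σ e^(−Eᵢ/kT) = e^(−0.48827) + e^(−1.8310) + e^(−2.4327) + e^(−4.9600) = 0.61369 + 0.16025 + 0.087799 + 0.0070129 = 0.86875.
P₂ = e^(−E₂/kT) / Z = 0.087799/0.86875 = 0.101.

0.101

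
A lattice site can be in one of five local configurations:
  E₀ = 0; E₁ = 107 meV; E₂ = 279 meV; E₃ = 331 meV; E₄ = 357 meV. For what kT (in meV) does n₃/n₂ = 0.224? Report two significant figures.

n₃/n₂ = exp[−(E₃−E₂)/kT] = 0.224.
⇒ (E₃−E₂)/kT = ln(1/0.224) = ln(4.464) = 1.496.
kT = 52 meV / 1.496 = 35 meV.

35 meV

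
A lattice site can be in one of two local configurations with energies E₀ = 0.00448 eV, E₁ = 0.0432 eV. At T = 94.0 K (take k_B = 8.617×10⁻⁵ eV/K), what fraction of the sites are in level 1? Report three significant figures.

0.00832

k_BT = 8.617×10⁻⁵ × 94.0 K = 0.0081000 eV.
Eᵢ/kT = 0.55309, 5.3333.
Z = Σ e^(−Eᵢ/kT) = e^(−0.55309) + e^(−5.3333) = 0.57517 + 0.0048281 = 0.58000.
P₁ = e^(−E₁/kT) / Z = 0.0048281/0.58000 = 0.00832.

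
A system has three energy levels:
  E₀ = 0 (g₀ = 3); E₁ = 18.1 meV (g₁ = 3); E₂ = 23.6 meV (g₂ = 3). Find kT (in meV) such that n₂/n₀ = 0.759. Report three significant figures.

85.6 meV

n₂/n₀ = (g₂/g₀) exp[−(E₂−E₀)/kT] = 0.759.
⇒ (E₂−E₀)/kT = ln((3/3)/0.759) = ln(1.3175) = 0.27574.
kT = 23.6 meV / 0.27574 = 85.6 meV.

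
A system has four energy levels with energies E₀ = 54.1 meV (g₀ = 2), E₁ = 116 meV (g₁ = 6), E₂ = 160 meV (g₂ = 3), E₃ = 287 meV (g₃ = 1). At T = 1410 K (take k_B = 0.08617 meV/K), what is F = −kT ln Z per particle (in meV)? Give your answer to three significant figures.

k_BT = 0.08617 × 1410 K = 121.50 meV.
Eᵢ/kT = 0.44527, 0.95473, 1.3169, 2.3621.
Z = Σ gᵢe^(−Eᵢ/kT) = 2·e^(−0.44527) + 6·e^(−0.95473) + 3·e^(−1.3169) + 1·e^(−2.3621) = 1.2813 + 2.3095 + 0.80389 + 0.094222 = 4.4889.
F = −kT ln Z = −121.50 × ln(4.4889) = −121.50 × 1.5016 = -182 meV.

-182 meV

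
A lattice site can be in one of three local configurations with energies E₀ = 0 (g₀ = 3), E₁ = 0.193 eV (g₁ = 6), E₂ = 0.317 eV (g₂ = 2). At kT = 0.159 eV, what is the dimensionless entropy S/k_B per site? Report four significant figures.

Eᵢ/kT = 0, 1.21384, 1.99371.
Z = Σ gᵢe^(−Eᵢ/kT) = 3·e^(−0) + 6·e^(−1.21384) + 2·e^(−1.99371) = 3.00000 + 1.78233 + 0.272378 = 5.05471.
⟨E⟩ = Σ EᵢPᵢ = 0.0851352 eV.
S/k_B = ln Z + ⟨E⟩/kT = ln(5.05471) + 0.0851352/0.159 = 1.62032 + 0.535442 = 2.156.

2.156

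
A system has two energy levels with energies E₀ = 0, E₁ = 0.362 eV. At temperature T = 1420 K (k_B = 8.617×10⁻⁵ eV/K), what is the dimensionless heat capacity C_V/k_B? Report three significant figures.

0.411

k_BT = 8.617×10⁻⁵ × 1420 K = 0.12236 eV.
Eᵢ/kT = 0, 2.9585.
Z = Σ e^(−Eᵢ/kT) = e^(−0) + e^(−2.9585) = 1.0000 + 0.051897 = 1.0519.
⟨E⟩ = 0.017860 eV, ⟨E²⟩ = 0.0064652 eV².
C_V/k_B = (⟨E²⟩ − ⟨E⟩²)/(kT)² = (0.0064652 − 0.00031898)/0.014972 = 0.411.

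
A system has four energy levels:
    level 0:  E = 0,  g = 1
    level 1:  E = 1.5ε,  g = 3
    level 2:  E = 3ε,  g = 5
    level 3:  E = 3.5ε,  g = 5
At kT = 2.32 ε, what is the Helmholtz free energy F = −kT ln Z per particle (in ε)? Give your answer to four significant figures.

Eᵢ/kT = 0, 0.646552, 1.29310, 1.50862.
Z = Σ gᵢe^(−Eᵢ/kT) = 1·e^(−0) + 3·e^(−0.646552) + 5·e^(−1.29310) + 5·e^(−1.50862) = 1.00000 + 1.57155 + 1.37209 + 1.10608 = 5.04972.
F = −kT ln Z = −2.32 × ln(5.04972) = −2.32 × 1.61933 = -3.757 ε.

-3.757 ε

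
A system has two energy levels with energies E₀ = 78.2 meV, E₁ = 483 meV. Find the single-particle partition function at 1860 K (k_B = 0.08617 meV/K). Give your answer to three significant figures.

k_BT = 0.08617 × 1860 K = 160.28 meV.
Eᵢ/kT = 0.48790, 3.0135.
Z = Σ e^(−Eᵢ/kT) = e^(−0.48790) + e^(−3.0135) = 0.61391 + 0.049119 = 0.66303.

Z = 0.663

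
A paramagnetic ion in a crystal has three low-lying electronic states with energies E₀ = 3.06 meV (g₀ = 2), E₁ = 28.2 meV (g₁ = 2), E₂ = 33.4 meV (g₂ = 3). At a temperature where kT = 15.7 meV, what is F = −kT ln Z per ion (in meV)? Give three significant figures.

Eᵢ/kT = 0.19490, 1.7962, 2.1274.
Z = Σ gᵢe^(−Eᵢ/kT) = 2·e^(−0.19490) + 2·e^(−1.7962) + 3·e^(−2.1274) = 1.6458 + 0.33186 + 0.35744 = 2.3351.
F = −kT ln Z = −15.7 × ln(2.3351) = −15.7 × 0.84805 = -13.3 meV.

-13.3 meV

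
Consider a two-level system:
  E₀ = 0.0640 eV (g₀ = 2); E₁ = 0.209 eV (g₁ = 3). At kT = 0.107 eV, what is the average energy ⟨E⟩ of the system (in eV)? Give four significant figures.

Eᵢ/kT = 0.598131, 1.95327.
Z = Σ gᵢe^(−Eᵢ/kT) = 2·e^(−0.598131) + 3·e^(−1.95327) = 1.09968 + 0.425429 = 1.52511.
⟨E⟩ = Σ Eᵢ gᵢe^(−Eᵢ/kT) / Z = (0.0640·1.09968 + 0.209·0.425429) / 1.52511 = 0.1044 eV.

0.1044 eV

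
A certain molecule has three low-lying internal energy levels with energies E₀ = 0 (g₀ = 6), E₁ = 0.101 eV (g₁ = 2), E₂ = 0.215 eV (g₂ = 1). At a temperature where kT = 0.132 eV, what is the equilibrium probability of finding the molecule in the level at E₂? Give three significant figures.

0.0275

Eᵢ/kT = 0, 0.76515, 1.6288.
Z = Σ gᵢe^(−Eᵢ/kT) = 6·e^(−0) + 2·e^(−0.76515) + 1·e^(−1.6288) = 6.0000 + 0.93053 + 0.19616 = 7.1267.
P₂ = g₂ e^(−E₂/kT) / Z = 0.19616/7.1267 = 0.0275.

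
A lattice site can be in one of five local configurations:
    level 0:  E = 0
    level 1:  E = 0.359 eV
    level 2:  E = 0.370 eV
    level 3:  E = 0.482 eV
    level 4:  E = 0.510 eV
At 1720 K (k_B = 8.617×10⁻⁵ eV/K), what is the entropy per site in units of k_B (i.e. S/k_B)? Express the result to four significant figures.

0.7453

k_BT = 8.617×10⁻⁵ × 1720 K = 0.148212 eV.
Eᵢ/kT = 0, 2.42221, 2.49642, 3.25210, 3.44102.
Z = Σ e^(−Eᵢ/kT) = e^(−0) + e^(−2.42221) + e^(−2.49642) + e^(−3.25210) + e^(−3.44102) = 1.00000 + 0.0887253 + 0.0823794 + 0.0386929 + 0.0320320 = 1.24183.
⟨E⟩ = Σ EᵢPᵢ = 0.0783675 eV.
S/k_B = ln Z + ⟨E⟩/kT = ln(1.24183) + 0.0783675/0.148212 = 0.216586 + 0.528753 = 0.7453.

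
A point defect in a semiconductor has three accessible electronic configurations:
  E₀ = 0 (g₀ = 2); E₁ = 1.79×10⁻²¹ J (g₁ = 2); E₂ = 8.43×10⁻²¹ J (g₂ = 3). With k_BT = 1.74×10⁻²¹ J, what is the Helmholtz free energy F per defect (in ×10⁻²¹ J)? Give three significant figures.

Eᵢ/kT = 0, 1.0287, 4.8448.
Z = Σ gᵢe^(−Eᵢ/kT) = 2·e^(−0) + 2·e^(−1.0287) + 3·e^(−4.8448) = 2.0000 + 0.71494 + 0.023608 = 2.7385.
F = −kT ln Z = −1.74 × ln(2.7385) = −1.74 × 1.0074 = -1.75 ×10⁻²¹ J.

-1.75 ×10⁻²¹ J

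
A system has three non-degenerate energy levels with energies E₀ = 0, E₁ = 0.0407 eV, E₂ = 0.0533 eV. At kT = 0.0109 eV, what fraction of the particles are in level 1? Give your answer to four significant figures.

Eᵢ/kT = 0, 3.73394, 4.88991.
Z = Σ e^(−Eᵢ/kT) = e^(−0) + e^(−3.73394) + e^(−4.88991) = 1.00000 + 0.0238985 + 0.00752210 = 1.03142.
P₁ = e^(−E₁/kT) / Z = 0.0238985/1.03142 = 0.02317.

0.02317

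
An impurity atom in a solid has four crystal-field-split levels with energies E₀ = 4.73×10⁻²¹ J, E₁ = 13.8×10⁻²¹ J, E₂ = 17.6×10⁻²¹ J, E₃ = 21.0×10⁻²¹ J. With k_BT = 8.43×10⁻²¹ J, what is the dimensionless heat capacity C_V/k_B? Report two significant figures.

0.52

Eᵢ/kT = 0.5611, 1.637, 2.088, 2.491.
Z = Σ e^(−Eᵢ/kT) = e^(−0.5611) + e^(−1.637) + e^(−2.088) + e^(−2.491) = 0.5706 + 0.1946 + 0.1239 + 0.08283 = 0.9719.
⟨E⟩ = 9.574, ⟨E²⟩ = 128.3.
C_V/k_B = (⟨E²⟩ − ⟨E⟩²)/(kT)² = (128.3 − 91.66)/71.06 = 0.52.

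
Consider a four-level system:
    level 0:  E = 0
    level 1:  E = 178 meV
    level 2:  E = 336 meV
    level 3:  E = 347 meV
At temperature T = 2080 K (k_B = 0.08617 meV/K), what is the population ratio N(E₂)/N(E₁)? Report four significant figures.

0.4141

k_BT = 0.08617 × 2080 K = 179.234 meV.
n₂/n₁ = exp[−(E₂−E₁)/kT] = exp(−(158 meV)/(179.234 meV)) = exp(-0.881529) = 0.4141.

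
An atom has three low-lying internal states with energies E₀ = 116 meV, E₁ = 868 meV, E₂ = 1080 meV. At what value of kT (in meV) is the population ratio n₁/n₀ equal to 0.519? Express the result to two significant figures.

n₁/n₀ = exp[−(E₁−E₀)/kT] = 0.519.
⇒ (E₁−E₀)/kT = ln(1/0.519) = ln(1.927) = 0.6560.
kT = 752 meV / 0.6560 = 1100 meV.

1100 meV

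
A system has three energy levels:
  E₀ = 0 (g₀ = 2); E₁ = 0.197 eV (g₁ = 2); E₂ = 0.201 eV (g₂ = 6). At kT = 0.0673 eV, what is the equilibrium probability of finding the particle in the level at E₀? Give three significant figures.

0.830

Eᵢ/kT = 0, 2.9272, 2.9866.
Z = Σ gᵢe^(−Eᵢ/kT) = 2·e^(−0) + 2·e^(−2.9272) + 6·e^(−2.9866) = 2.0000 + 0.10709 + 0.30275 = 2.4098.
P₀ = g₀ e^(−E₀/kT) / Z = 2.0000/2.4098 = 0.830.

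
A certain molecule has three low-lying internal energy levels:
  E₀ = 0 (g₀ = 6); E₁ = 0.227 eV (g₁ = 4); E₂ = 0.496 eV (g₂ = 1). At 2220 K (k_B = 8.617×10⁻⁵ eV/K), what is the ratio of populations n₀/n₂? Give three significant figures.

k_BT = 8.617×10⁻⁵ × 2220 K = 0.19130 eV.
n₀/n₂ = (g₀/g₂) exp[−(E₀−E₂)/kT] = (6/1) × exp(−(-0.496 eV)/(0.19130 eV)) = (6/1) × exp(2.5928) = 80.2.

80.2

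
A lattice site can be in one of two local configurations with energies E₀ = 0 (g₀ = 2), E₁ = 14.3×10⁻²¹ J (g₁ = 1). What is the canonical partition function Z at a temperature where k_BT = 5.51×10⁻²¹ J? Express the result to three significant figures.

Z = 2.07

Eᵢ/kT = 0, 2.5953.
Z = Σ gᵢe^(−Eᵢ/kT) = 2·e^(−0) + 1·e^(−2.5953) = 2.0000 + 0.074623 = 2.0746.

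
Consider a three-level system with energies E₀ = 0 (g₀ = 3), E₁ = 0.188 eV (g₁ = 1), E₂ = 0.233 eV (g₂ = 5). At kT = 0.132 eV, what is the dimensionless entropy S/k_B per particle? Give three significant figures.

Eᵢ/kT = 0, 1.4242, 1.7652.
Z = Σ gᵢe^(−Eᵢ/kT) = 3·e^(−0) + 1·e^(−1.4242) + 5·e^(−1.7652) = 3.0000 + 0.24070 + 0.85576 = 4.0965.
⟨E⟩ = Σ EᵢPᵢ = 0.059720 eV.
S/k_B = ln Z + ⟨E⟩/kT = ln(4.0965) + 0.059720/0.132 = 1.4101 + 0.45242 = 1.86.

1.86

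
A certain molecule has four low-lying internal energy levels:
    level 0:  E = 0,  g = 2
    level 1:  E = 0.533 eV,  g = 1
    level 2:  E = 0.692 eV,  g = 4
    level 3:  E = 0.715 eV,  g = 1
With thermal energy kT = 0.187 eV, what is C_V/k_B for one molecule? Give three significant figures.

0.904

Eᵢ/kT = 0, 2.8503, 3.7005, 3.8235.
Z = Σ gᵢe^(−Eᵢ/kT) = 2·e^(−0) + 1·e^(−2.8503) + 4·e^(−3.7005) + 1·e^(−3.8235) = 2.0000 + 0.057827 + 0.098845 + 0.021851 = 2.1785.
⟨E⟩ = 0.052718 eV, ⟨E²⟩ = 0.034396 eV².
C_V/k_B = (⟨E²⟩ − ⟨E⟩²)/(kT)² = (0.034396 − 0.0027792)/0.034969 = 0.904.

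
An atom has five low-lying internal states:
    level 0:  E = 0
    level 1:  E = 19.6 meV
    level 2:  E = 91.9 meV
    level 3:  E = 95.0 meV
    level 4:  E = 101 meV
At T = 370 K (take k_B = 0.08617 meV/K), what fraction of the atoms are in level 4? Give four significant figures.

0.02491

k_BT = 0.08617 × 370 K = 31.8829 meV.
Eᵢ/kT = 0, 0.614750, 2.88242, 2.97965, 3.16784.
Z = Σ e^(−Eᵢ/kT) = e^(−0) + e^(−0.614750) + e^(−2.88242) + e^(−2.97965) + e^(−3.16784) = 1.00000 + 0.540776 + 0.0559991 + 0.0508106 + 0.0420944 = 1.68968.
P₄ = e^(−E₄/kT) / Z = 0.0420944/1.68968 = 0.02491.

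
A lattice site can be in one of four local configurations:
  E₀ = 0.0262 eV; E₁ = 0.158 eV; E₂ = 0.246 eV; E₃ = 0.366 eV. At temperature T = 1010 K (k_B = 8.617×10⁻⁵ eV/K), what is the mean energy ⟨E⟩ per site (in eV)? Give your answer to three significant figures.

k_BT = 8.617×10⁻⁵ × 1010 K = 0.087032 eV.
Eᵢ/kT = 0.30104, 1.8154, 2.8265, 4.2053.
Z = Σ e^(−Eᵢ/kT) = e^(−0.30104) + e^(−1.8154) + e^(−2.8265) + e^(−4.2053) = 0.74005 + 0.16277 + 0.059220 + 0.014916 = 0.97696.
⟨E⟩ = Σ Eᵢ e^(−Eᵢ/kT) / Z = (0.0262·0.74005 + 0.158·0.16277 + 0.246·0.059220 + 0.366·0.014916) / 0.97696 = 0.0667 eV.

0.0667 eV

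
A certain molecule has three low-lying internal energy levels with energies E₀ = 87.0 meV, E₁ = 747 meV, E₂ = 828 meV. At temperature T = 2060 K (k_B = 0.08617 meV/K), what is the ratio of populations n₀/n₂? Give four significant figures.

65.00

k_BT = 0.08617 × 2060 K = 177.510 meV.
n₀/n₂ = exp[−(E₀−E₂)/kT] = exp(−(-741.0 meV)/(177.510 meV)) = exp(4.17441) = 65.00.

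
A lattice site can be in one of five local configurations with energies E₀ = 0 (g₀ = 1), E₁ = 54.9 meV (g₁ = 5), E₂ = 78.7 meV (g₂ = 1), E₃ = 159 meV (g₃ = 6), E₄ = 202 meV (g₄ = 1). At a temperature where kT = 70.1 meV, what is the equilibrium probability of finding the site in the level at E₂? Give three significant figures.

Eᵢ/kT = 0, 0.78317, 1.1227, 2.2682, 2.8816.
Z = Σ gᵢe^(−Eᵢ/kT) = 1·e^(−0) + 5·e^(−0.78317) + 1·e^(−1.1227) + 6·e^(−2.2682) + 1·e^(−2.8816) = 1.0000 + 2.2848 + 0.32540 + 0.62099 + 0.056045 = 4.2872.
P₂ = g₂ e^(−E₂/kT) / Z = 0.32540/4.2872 = 0.0759.

0.0759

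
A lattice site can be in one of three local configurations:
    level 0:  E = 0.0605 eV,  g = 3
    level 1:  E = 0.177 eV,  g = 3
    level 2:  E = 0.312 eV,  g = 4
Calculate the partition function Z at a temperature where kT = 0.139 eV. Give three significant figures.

Eᵢ/kT = 0.43525, 1.2734, 2.2446.
Z = Σ gᵢe^(−Eᵢ/kT) = 3·e^(−0.43525) + 3·e^(−1.2734) + 4·e^(−2.2446) = 1.9413 + 0.83964 + 0.42388 = 3.2048.

Z = 3.20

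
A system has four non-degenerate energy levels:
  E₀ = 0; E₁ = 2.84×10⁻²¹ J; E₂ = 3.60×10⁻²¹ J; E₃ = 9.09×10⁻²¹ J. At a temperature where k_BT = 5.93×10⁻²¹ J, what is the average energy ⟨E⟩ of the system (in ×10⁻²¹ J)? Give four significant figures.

Eᵢ/kT = 0, 0.478921, 0.607083, 1.53288.
Z = Σ e^(−Eᵢ/kT) = e^(−0) + e^(−0.478921) + e^(−0.607083) + e^(−1.53288) = 1.00000 + 0.619451 + 0.544938 + 0.215913 = 2.38030.
⟨E⟩ = Σ Eᵢ e^(−Eᵢ/kT) / Z = (0·1.00000 + 2.84·0.619451 + 3.60·0.544938 + 9.09·0.215913) / 2.38030 = 2.388 ×10⁻²¹ J.

2.388 ×10⁻²¹ J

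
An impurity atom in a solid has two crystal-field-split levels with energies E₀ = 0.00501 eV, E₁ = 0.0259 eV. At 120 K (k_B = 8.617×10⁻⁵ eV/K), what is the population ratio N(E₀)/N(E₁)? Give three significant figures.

k_BT = 8.617×10⁻⁵ × 120 K = 0.010340 eV.
n₀/n₁ = exp[−(E₀−E₁)/kT] = exp(−(-0.02089 eV)/(0.010340 eV)) = exp(2.0203) = 7.54.

7.54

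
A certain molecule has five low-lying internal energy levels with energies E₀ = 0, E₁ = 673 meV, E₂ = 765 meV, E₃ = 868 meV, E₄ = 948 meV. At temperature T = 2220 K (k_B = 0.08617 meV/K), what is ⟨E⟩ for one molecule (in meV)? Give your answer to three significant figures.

k_BT = 0.08617 × 2220 K = 191.30 meV.
Eᵢ/kT = 0, 3.5180, 3.9990, 4.5374, 4.9556.
Z = Σ e^(−Eᵢ/kT) = e^(−0) + e^(−3.5180) + e^(−3.9990) + e^(−4.5374) + e^(−4.9556) = 1.0000 + 0.029659 + 0.018334 + 0.010701 + 0.0070439 = 1.0657.
⟨E⟩ = Σ Eᵢ e^(−Eᵢ/kT) / Z = (0·1.0000 + 673·0.029659 + 765·0.018334 + 868·0.010701 + 948·0.0070439) / 1.0657 = 46.9 meV.

46.9 meV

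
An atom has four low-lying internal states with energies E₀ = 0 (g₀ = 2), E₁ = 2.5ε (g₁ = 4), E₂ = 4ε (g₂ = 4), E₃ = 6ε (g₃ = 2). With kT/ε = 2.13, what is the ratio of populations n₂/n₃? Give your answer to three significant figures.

n₂/n₃ = (g₂/g₃) exp[−(E₂−E₃)/kT] = (4/2) × exp(−(-2ε)/(2.13ε)) = (4/2) × exp(0.93897) = 5.11.

5.11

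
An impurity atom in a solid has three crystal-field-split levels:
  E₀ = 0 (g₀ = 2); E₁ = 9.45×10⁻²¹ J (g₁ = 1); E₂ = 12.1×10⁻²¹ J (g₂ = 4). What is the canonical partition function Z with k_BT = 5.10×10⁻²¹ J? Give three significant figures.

Eᵢ/kT = 0, 1.8529, 2.3725.
Z = Σ gᵢe^(−Eᵢ/kT) = 2·e^(−0) + 1·e^(−1.8529) + 4·e^(−2.3725) = 2.0000 + 0.15678 + 0.37299 = 2.5298.

Z = 2.53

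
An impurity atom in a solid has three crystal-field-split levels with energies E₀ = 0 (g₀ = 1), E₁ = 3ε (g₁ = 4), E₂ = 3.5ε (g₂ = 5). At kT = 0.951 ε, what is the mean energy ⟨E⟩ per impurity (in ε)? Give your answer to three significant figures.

0.735 ε

Eᵢ/kT = 0, 3.1546, 3.6803.
Z = Σ gᵢe^(−Eᵢ/kT) = 1·e^(−0) + 4·e^(−3.1546) + 5·e^(−3.6803) = 1.0000 + 0.17062 + 0.12608 = 1.2967.
⟨E⟩ = Σ Eᵢ gᵢe^(−Eᵢ/kT) / Z = (0·1.0000 + 3·0.17062 + 3.5·0.12608) / 1.2967 = 0.735 ε.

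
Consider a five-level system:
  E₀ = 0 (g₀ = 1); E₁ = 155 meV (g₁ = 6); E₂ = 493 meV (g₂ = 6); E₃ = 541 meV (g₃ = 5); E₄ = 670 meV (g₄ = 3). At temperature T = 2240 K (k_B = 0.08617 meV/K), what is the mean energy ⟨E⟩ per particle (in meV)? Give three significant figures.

192 meV

k_BT = 0.08617 × 2240 K = 193.02 meV.
Eᵢ/kT = 0, 0.80303, 2.5541, 2.8028, 3.4711.
Z = Σ gᵢe^(−Eᵢ/kT) = 1·e^(−0) + 6·e^(−0.80303) + 6·e^(−2.5541) + 5·e^(−2.8028) + 3·e^(−3.4711) = 1.0000 + 2.6878 + 0.46657 + 0.30320 + 0.093248 = 4.5508.
⟨E⟩ = Σ Eᵢ gᵢe^(−Eᵢ/kT) / Z = (0·1.0000 + 155·2.6878 + 493·0.46657 + 541·0.30320 + 670·0.093248) / 4.5508 = 192 meV.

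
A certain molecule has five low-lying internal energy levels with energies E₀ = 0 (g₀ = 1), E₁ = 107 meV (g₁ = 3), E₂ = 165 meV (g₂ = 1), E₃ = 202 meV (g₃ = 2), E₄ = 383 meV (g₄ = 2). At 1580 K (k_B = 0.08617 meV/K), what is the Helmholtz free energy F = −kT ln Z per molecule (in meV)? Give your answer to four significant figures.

-160.0 meV

k_BT = 0.08617 × 1580 K = 136.149 meV.
Eᵢ/kT = 0, 0.785904, 1.21191, 1.48367, 2.81309.
Z = Σ gᵢe^(−Eᵢ/kT) = 1·e^(−0) + 3·e^(−0.785904) + 1·e^(−1.21191) + 2·e^(−1.48367) + 2·e^(−2.81309) = 1.00000 + 1.36712 + 0.297628 + 0.453608 + 0.120038 = 3.23839.
F = −kT ln Z = −136.149 × ln(3.23839) = −136.149 × 1.17508 = -160.0 meV.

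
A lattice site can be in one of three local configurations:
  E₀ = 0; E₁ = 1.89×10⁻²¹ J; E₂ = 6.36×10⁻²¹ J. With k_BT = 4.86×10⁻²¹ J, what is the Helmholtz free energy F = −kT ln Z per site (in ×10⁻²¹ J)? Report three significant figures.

-3.24 ×10⁻²¹ J

Eᵢ/kT = 0, 0.38889, 1.3086.
Z = Σ e^(−Eᵢ/kT) = e^(−0) + e^(−0.38889) + e^(−1.3086) = 1.0000 + 0.67781 + 0.27020 = 1.9480.
F = −kT ln Z = −4.86 × ln(1.9480) = −4.86 × 0.66680 = -3.24 ×10⁻²¹ J.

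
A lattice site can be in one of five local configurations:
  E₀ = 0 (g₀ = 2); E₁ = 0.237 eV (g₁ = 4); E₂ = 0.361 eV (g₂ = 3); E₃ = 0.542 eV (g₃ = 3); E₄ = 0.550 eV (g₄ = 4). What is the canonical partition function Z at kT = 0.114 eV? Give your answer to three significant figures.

Eᵢ/kT = 0, 2.0789, 3.1667, 4.7544, 4.8246.
Z = Σ gᵢe^(−Eᵢ/kT) = 2·e^(−0) + 4·e^(−2.0789) + 3·e^(−3.1667) + 3·e^(−4.7544) + 4·e^(−4.8246) = 2.0000 + 0.50027 + 0.12643 + 0.025841 + 0.032119 = 2.6847.

Z = 2.68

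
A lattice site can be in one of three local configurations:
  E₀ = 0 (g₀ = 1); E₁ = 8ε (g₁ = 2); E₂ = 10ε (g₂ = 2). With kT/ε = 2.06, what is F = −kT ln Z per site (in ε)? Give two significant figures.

-0.11 ε

Eᵢ/kT = 0, 3.883, 4.854.
Z = Σ gᵢe^(−Eᵢ/kT) = 1·e^(−0) + 2·e^(−3.883) + 2·e^(−4.854) = 1.000 + 0.04118 + 0.01559 = 1.057.
F = −kT ln Z = −2.06 × ln(1.057) = −2.06 × 0.05543 = -0.11 ε.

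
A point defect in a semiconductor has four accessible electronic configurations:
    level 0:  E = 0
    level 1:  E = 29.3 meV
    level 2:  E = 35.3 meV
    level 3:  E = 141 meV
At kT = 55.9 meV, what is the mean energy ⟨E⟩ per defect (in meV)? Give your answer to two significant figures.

Eᵢ/kT = 0, 0.5242, 0.6315, 2.522.
Z = Σ e^(−Eᵢ/kT) = e^(−0) + e^(−0.5242) + e^(−0.6315) + e^(−2.522) = 1.000 + 0.5920 + 0.5318 + 0.08030 = 2.204.
⟨E⟩ = Σ Eᵢ e^(−Eᵢ/kT) / Z = (0·1.000 + 29.3·0.5920 + 35.3·0.5318 + 141·0.08030) / 2.204 = 22 meV.

22 meV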